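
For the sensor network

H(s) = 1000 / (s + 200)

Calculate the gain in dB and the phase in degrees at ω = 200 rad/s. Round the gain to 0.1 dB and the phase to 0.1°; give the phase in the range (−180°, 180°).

At s = jω = j200:
pole (s+200): 200 + j200 → |·| = √(200²+200²) = √80000 ≈ 282.84, ∠ = arctan(200/200) ≈ 45.00°
|H| = 1000 / 282.84 ≈ 3.5356
Gain = 20 log₁₀(3.5356) ≈ 10.97 dB
∠H = 0.00° − 45.00° = -45.00°

11.0 dB, -45.0°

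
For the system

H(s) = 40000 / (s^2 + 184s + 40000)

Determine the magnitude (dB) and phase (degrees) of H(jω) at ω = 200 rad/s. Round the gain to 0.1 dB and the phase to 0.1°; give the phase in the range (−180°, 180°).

At s = jω = j200:
quadratic: (j200)² + 184·j200 + 40000 = 0 + j36800 → |·| ≈ 36800, ∠ ≈ 90.00°
|H| = 40000 / 36800 ≈ 1.087
Gain = 20 log₁₀(1.087) ≈ 0.72 dB
∠H = 0.00° − 90.00° = -90.00°

0.7 dB, -90.0°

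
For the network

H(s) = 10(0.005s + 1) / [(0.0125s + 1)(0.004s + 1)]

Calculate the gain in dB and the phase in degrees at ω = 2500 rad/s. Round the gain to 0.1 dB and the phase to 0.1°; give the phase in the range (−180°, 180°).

-8.0 dB, -87.0°

At ω = 2500 rad/s:
zero (1 + j2500·0.005) = 1 + j12.5 → |·| ≈ 12.54, ∠ ≈ 85.43°
pole (1 + j2500·0.0125) = 1 + j31.25 → |·| ≈ 31.266, ∠ ≈ 88.17°
pole (1 + j2500·0.004) = 1 + j10 → |·| ≈ 10.05, ∠ ≈ 84.29°
|H| = 10 · 12.54 / (31.266 · 10.05) ≈ 0.39908
Gain = 20 log₁₀(0.39908) ≈ -7.98 dB
∠H = (85.43°) − (88.17° + 84.29°) = -87.03°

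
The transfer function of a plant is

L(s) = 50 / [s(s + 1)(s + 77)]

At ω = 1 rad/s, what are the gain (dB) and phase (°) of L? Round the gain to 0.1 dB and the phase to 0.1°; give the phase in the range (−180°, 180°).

-6.8 dB, -135.7°

At s = jω = j1:
pole (s+1): 1 + j1 → |·| = √(1²+1²) = √2 ≈ 1.4142, ∠ = arctan(1/1) ≈ 45.00°
pole (s+77): 77 + j1 → |·| = √(77²+1²) = √5930 ≈ 77.006, ∠ = arctan(1/77) ≈ 0.74°
pole at origin: |s| = 1, ∠ = 90.00° (in denominator)
|L| = 50 / 108.9 ≈ 0.45914
Gain = 20 log₁₀(0.45914) ≈ -6.76 dB
∠L = 0.00° − 135.74° = -135.74°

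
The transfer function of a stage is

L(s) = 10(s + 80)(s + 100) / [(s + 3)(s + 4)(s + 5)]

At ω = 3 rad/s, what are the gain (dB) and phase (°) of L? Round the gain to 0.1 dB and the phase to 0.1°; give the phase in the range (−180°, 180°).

56.2 dB, -109.0°

At s = jω = j3:
zero (s+80): 80 + j3 → |·| = √(80²+3²) = √6409 ≈ 80.056, ∠ = arctan(3/80) ≈ 2.15°
zero (s+100): 100 + j3 → |·| = √(100²+3²) = √10009 ≈ 100.04, ∠ = arctan(3/100) ≈ 1.72°
pole (s+3): 3 + j3 → |·| = √(3²+3²) = √18 ≈ 4.2426, ∠ = arctan(3/3) ≈ 45.00°
pole (s+4): 4 + j3 → |·| = √(4²+3²) = √25 ≈ 5, ∠ = arctan(3/4) ≈ 36.87°
pole (s+5): 5 + j3 → |·| = √(5²+3²) = √34 ≈ 5.831, ∠ = arctan(3/5) ≈ 30.96°
|L| = 10 · 8008.8 / 123.69 ≈ 647.49
Gain = 20 log₁₀(647.49) ≈ 56.22 dB
∠L = 3.87° − 112.83° = -108.96°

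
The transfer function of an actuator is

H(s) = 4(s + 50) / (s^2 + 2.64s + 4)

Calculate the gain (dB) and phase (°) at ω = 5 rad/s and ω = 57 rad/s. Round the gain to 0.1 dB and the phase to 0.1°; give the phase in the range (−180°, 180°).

ω = 5: 18.2 dB, -142.1°; ω = 57: -20.6 dB, -128.6°

At s = jω = j5:
zero (s+50): 50 + j5 → |·| = √(50²+5²) = √2525 ≈ 50.249, ∠ = arctan(5/50) ≈ 5.71°
quadratic: (j5)² + 2.64·j5 + 4 = -21 + j13.2 → |·| ≈ 24.804, ∠ ≈ 147.85°
|H| = 4 · 50.249 / 24.804 ≈ 8.1034
Gain = 20 log₁₀(8.1034) ≈ 18.17 dB
∠H = 5.71° − 147.85° = -142.14°

At s = jω = j57:
zero (s+50): 50 + j57 → |·| = √(50²+57²) = √5749 ≈ 75.822, ∠ = arctan(57/50) ≈ 48.74°
quadratic: (j57)² + 2.64·j57 + 4 = -3245 + j150.48 → |·| ≈ 3248.5, ∠ ≈ 177.34°
|H| = 4 · 75.822 / 3248.5 ≈ 0.093362
Gain = 20 log₁₀(0.093362) ≈ -20.60 dB
∠H = 48.74° − 177.34° = -128.60°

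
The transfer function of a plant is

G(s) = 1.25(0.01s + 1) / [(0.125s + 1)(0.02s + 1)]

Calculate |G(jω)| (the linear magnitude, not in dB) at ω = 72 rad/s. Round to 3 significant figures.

At ω = 72 rad/s:
zero (1 + j72·0.01) = 1 + j0.72 → |·| ≈ 1.2322, ∠ ≈ 35.75°
pole (1 + j72·0.125) = 1 + j9 → |·| ≈ 9.0554, ∠ ≈ 83.66°
pole (1 + j72·0.02) = 1 + j1.44 → |·| ≈ 1.7532, ∠ ≈ 55.22°
|G| = 1.25 · 1.2322 / (9.0554 · 1.7532) ≈ 0.097018

0.0970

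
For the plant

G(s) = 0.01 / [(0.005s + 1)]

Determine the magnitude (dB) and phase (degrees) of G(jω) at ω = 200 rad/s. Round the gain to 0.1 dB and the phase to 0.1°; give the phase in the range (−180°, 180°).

-43.0 dB, -45.0°

At ω = 200 rad/s:
pole (1 + j200·0.005) = 1 + j1 → |·| ≈ 1.4142, ∠ ≈ 45.00°
|G| = 0.01 · 1 / (1.4142) ≈ 0.0070711
Gain = 20 log₁₀(0.0070711) ≈ -43.01 dB
∠G = (0°) − (45.00°) = -45.00°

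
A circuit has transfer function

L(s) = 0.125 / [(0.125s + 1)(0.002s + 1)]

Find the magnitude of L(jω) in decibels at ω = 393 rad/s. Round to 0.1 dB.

-54.0 dB

At ω = 393 rad/s:
pole (1 + j393·0.125) = 1 + j49.125 → |·| ≈ 49.135, ∠ ≈ 88.83°
pole (1 + j393·0.002) = 1 + j0.786 → |·| ≈ 1.2719, ∠ ≈ 38.17°
|L| = 0.125 · 1 / (49.135 · 1.2719) ≈ 0.0020002
Gain = 20 log₁₀(0.0020002) ≈ -53.98 dB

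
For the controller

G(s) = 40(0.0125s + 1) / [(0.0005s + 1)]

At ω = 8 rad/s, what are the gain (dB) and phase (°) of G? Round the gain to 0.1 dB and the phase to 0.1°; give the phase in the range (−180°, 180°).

At ω = 8 rad/s:
zero (1 + j8·0.0125) = 1 + j0.1 → |·| ≈ 1.005, ∠ ≈ 5.71°
pole (1 + j8·0.0005) = 1 + j0.004 → |·| ≈ 1, ∠ ≈ 0.23°
|G| = 40 · 1.005 / (1) ≈ 40.2
Gain = 20 log₁₀(40.2) ≈ 32.08 dB
∠G = (5.71°) − (0.23°) = 5.48°

32.1 dB, 5.5°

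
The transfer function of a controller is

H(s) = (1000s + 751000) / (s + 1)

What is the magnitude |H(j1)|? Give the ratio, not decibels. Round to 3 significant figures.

5.31e+05

Substitute s = j1:
Numerator: 1000(j1) + 751000 = 751000 + j1000
Denominator: (j1) + 1 = 1 + j1
|N| = √(751000² + 1000²) ≈ 7.51e+05, ∠N ≈ 0.08°
|D| = √(1² + 1²) ≈ 1.4142, ∠D ≈ 45.00°
|H| = 7.51e+05 / 1.4142 ≈ 5.3104e+05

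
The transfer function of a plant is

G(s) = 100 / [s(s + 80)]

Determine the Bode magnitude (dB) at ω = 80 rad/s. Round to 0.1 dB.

-39.1 dB

At s = jω = j80:
pole (s+80): 80 + j80 → |·| = √(80²+80²) = √12800 ≈ 113.14, ∠ = arctan(80/80) ≈ 45.00°
pole at origin: |s| = 80, ∠ = 90.00° (in denominator)
|G| = 100 / 9051.2 ≈ 0.011048
Gain = 20 log₁₀(0.011048) ≈ -39.13 dB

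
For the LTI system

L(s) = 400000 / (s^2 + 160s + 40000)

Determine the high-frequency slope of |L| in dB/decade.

-40 dB/decade

Each pole contributes −20 dB/decade at high frequency; each zero contributes +20 dB/decade.
Net: 0 zero(s) − 2 pole(s) → -40 dB/decade.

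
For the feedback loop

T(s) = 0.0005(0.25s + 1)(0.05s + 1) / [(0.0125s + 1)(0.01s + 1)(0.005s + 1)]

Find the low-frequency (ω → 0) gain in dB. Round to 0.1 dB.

-66.0 dB

T(0) = 0.0005 · 1 / 1 = 0.0005
20 log₁₀(0.0005) ≈ -66.02 dB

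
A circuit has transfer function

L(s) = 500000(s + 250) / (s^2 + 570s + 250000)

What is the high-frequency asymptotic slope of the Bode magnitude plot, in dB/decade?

-20 dB/decade

Each pole contributes −20 dB/decade at high frequency; each zero contributes +20 dB/decade.
Net: 1 zero(s) − 2 pole(s) → -20 dB/decade.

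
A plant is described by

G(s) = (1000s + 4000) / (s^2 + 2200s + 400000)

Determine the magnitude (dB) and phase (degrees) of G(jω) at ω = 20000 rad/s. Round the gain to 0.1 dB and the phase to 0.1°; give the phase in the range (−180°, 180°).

-26.1 dB, -83.7°

Substitute s = j20000:
Numerator: 1000(j20000) + 4000 = 4000 + j20000000
Denominator: (j20000)^2 + 2200(j20000) + 400000 = -399600000 + j44000000
|N| = √(4000² + 20000000²) ≈ 2e+07, ∠N ≈ 89.99°
|D| = √(399600000² + 44000000²) ≈ 4.0202e+08, ∠D ≈ 173.72°
|G| = 2e+07 / 4.0202e+08 ≈ 0.049749
Gain = 20 log₁₀(0.049749) ≈ -26.06 dB
∠G = 89.99° − 173.72° = -83.73°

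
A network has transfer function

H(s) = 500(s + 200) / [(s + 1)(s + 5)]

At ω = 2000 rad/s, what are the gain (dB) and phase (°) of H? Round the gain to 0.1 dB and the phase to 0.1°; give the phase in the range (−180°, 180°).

At s = jω = j2000:
zero (s+200): 200 + j2000 → |·| = √(200²+2000²) = √4040000 ≈ 2010, ∠ = arctan(2000/200) ≈ 84.29°
pole (s+1): 1 + j2000 → |·| = √(1²+2000²) = √4000001 ≈ 2000, ∠ = arctan(2000/1) ≈ 89.97°
pole (s+5): 5 + j2000 → |·| = √(5²+2000²) = √4000025 ≈ 2000, ∠ = arctan(2000/5) ≈ 89.86°
|H| = 500 · 2010 / 4e+06 ≈ 0.25125
Gain = 20 log₁₀(0.25125) ≈ -12.00 dB
∠H = 84.29° − 179.83° = -95.54°

-12.0 dB, -95.5°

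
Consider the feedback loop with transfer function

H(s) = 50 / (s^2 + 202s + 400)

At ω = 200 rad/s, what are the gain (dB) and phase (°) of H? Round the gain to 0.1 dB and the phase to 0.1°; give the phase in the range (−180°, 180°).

Substitute s = j200:
Numerator: 50 = 50 + j0
Denominator: (j200)^2 + 202(j200) + 400 = -39600 + j40400
|N| = √(50² + 0²) ≈ 50, ∠N ≈ 0.00°
|D| = √(39600² + 40400²) ≈ 56571, ∠D ≈ 134.43°
|H| = 50 / 56571 ≈ 0.00088385
Gain = 20 log₁₀(0.00088385) ≈ -61.07 dB
∠H = 0.00° − 134.43° = -134.43°

-61.1 dB, -134.4°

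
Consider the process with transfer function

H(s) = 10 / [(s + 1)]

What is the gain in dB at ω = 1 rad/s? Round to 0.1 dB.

17.0 dB

At ω = 1 rad/s:
pole (1 + j1·1) = 1 + j1 → |·| ≈ 1.4142, ∠ ≈ 45.00°
|H| = 10 · 1 / (1.4142) ≈ 7.0711
Gain = 20 log₁₀(7.0711) ≈ 16.99 dB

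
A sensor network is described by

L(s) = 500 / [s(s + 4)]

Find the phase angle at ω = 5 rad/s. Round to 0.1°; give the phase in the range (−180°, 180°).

At s = jω = j5:
pole (s+4): 4 + j5 → |·| = √(4²+5²) = √41 ≈ 6.4031, ∠ = arctan(5/4) ≈ 51.34°
pole at origin: |s| = 5, ∠ = 90.00° (in denominator)
∠L = 0.00° − 141.34° = -141.34°

-141.3°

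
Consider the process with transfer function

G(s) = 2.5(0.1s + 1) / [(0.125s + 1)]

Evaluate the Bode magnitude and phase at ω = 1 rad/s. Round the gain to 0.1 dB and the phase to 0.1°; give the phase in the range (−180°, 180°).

At ω = 1 rad/s:
zero (1 + j1·0.1) = 1 + j0.1 → |·| ≈ 1.005, ∠ ≈ 5.71°
pole (1 + j1·0.125) = 1 + j0.125 → |·| ≈ 1.0078, ∠ ≈ 7.13°
|G| = 2.5 · 1.005 / (1.0078) ≈ 2.4931
Gain = 20 log₁₀(2.4931) ≈ 7.93 dB
∠G = (5.71°) − (7.13°) = -1.42°

7.9 dB, -1.4°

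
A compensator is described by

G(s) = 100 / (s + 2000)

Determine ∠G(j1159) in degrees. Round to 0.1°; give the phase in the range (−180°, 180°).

-30.1°

Substitute s = j1159:
Numerator: 100 = 100 + j0
Denominator: (j1159) + 2000 = 2000 + j1159
|N| = √(100² + 0²) ≈ 100, ∠N ≈ 0.00°
|D| = √(2000² + 1159²) ≈ 2311.6, ∠D ≈ 30.09°
∠G = 0.00° − 30.09° = -30.09°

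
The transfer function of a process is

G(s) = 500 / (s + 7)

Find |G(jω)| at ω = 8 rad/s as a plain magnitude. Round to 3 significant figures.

At s = jω = j8:
pole (s+7): 7 + j8 → |·| = √(7²+8²) = √113 ≈ 10.63, ∠ = arctan(8/7) ≈ 48.81°
|G| = 500 / 10.63 ≈ 47.037

47.0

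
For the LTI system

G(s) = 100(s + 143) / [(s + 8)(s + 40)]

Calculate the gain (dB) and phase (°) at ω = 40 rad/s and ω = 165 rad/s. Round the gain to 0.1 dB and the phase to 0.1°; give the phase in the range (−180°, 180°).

At s = jω = j40:
zero (s+143): 143 + j40 → |·| = √(143²+40²) = √22049 ≈ 148.49, ∠ = arctan(40/143) ≈ 15.63°
pole (s+8): 8 + j40 → |·| = √(8²+40²) = √1664 ≈ 40.792, ∠ = arctan(40/8) ≈ 78.69°
pole (s+40): 40 + j40 → |·| = √(40²+40²) = √3200 ≈ 56.569, ∠ = arctan(40/40) ≈ 45.00°
|G| = 100 · 148.49 / 2307.6 ≈ 6.4348
Gain = 20 log₁₀(6.4348) ≈ 16.17 dB
∠G = 15.63° − 123.69° = -108.06°

At s = jω = j165:
zero (s+143): 143 + j165 → |·| = √(143²+165²) = √47674 ≈ 218.34, ∠ = arctan(165/143) ≈ 49.09°
pole (s+8): 8 + j165 → |·| = √(8²+165²) = √27289 ≈ 165.19, ∠ = arctan(165/8) ≈ 87.22°
pole (s+40): 40 + j165 → |·| = √(40²+165²) = √28825 ≈ 169.78, ∠ = arctan(165/40) ≈ 76.37°
|G| = 100 · 218.34 / 28046 ≈ 0.77851
Gain = 20 log₁₀(0.77851) ≈ -2.17 dB
∠G = 49.09° − 163.59° = -114.50°

ω = 40: 16.2 dB, -108.1°; ω = 165: -2.2 dB, -114.5°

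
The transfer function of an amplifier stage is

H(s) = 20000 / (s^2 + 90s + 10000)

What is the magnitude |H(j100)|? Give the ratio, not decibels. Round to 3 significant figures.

At s = jω = j100:
quadratic: (j100)² + 90·j100 + 10000 = 0 + j9000 → |·| ≈ 9000, ∠ ≈ 90.00°
|H| = 20000 / 9000 ≈ 2.2222

2.22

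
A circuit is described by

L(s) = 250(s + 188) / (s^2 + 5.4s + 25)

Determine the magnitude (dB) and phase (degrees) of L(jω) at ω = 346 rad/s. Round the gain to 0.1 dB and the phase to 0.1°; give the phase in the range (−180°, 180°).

-1.7 dB, -117.6°

At s = jω = j346:
zero (s+188): 188 + j346 → |·| = √(188²+346²) = √155060 ≈ 393.78, ∠ = arctan(346/188) ≈ 61.48°
quadratic: (j346)² + 5.4·j346 + 25 = -119691 + j1868.4 → |·| ≈ 1.1971e+05, ∠ ≈ 179.11°
|L| = 250 · 393.78 / 1.1971e+05 ≈ 0.82236
Gain = 20 log₁₀(0.82236) ≈ -1.70 dB
∠L = 61.48° − 179.11° = -117.63°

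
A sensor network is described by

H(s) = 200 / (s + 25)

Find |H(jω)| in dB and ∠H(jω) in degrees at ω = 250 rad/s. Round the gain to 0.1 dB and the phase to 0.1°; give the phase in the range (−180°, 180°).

-2.0 dB, -84.3°

Substitute s = j250:
Numerator: 200 = 200 + j0
Denominator: (j250) + 25 = 25 + j250
|N| = √(200² + 0²) ≈ 200, ∠N ≈ 0.00°
|D| = √(25² + 250²) ≈ 251.25, ∠D ≈ 84.29°
|H| = 200 / 251.25 ≈ 0.79602
Gain = 20 log₁₀(0.79602) ≈ -1.98 dB
∠H = 0.00° − 84.29° = -84.29°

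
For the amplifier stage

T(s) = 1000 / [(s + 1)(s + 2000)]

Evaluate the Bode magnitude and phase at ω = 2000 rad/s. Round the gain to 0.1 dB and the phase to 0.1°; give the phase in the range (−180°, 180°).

At s = jω = j2000:
pole (s+1): 1 + j2000 → |·| = √(1²+2000²) = √4000001 ≈ 2000, ∠ = arctan(2000/1) ≈ 89.97°
pole (s+2000): 2000 + j2000 → |·| = √(2000²+2000²) = √8000000 ≈ 2828.4, ∠ = arctan(2000/2000) ≈ 45.00°
|T| = 1000 / 5.6568e+06 ≈ 0.00017678
Gain = 20 log₁₀(0.00017678) ≈ -75.05 dB
∠T = 0.00° − 134.97° = -134.97°

-75.1 dB, -135.0°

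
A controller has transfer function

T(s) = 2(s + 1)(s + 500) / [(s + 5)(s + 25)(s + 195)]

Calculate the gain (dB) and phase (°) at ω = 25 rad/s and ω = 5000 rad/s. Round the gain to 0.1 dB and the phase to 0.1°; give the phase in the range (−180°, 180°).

ω = 25: -17.0 dB, -40.4°; ω = 5000: -67.9 dB, -93.1°

At s = jω = j25:
zero (s+1): 1 + j25 → |·| = √(1²+25²) = √626 ≈ 25.02, ∠ = arctan(25/1) ≈ 87.71°
zero (s+500): 500 + j25 → |·| = √(500²+25²) = √250625 ≈ 500.62, ∠ = arctan(25/500) ≈ 2.86°
pole (s+5): 5 + j25 → |·| = √(5²+25²) = √650 ≈ 25.495, ∠ = arctan(25/5) ≈ 78.69°
pole (s+25): 25 + j25 → |·| = √(25²+25²) = √1250 ≈ 35.355, ∠ = arctan(25/25) ≈ 45.00°
pole (s+195): 195 + j25 → |·| = √(195²+25²) = √38650 ≈ 196.6, ∠ = arctan(25/195) ≈ 7.31°
|T| = 2 · 12526 / 1.7721e+05 ≈ 0.14137
Gain = 20 log₁₀(0.14137) ≈ -16.99 dB
∠T = 90.57° − 131.00° = -40.43°

At s = jω = j5000:
zero (s+1): 1 + j5000 → |·| = √(1²+5000²) = √25000001 ≈ 5000, ∠ = arctan(5000/1) ≈ 89.99°
zero (s+500): 500 + j5000 → |·| = √(500²+5000²) = √25250000 ≈ 5024.9, ∠ = arctan(5000/500) ≈ 84.29°
pole (s+5): 5 + j5000 → |·| = √(5²+5000²) = √25000025 ≈ 5000, ∠ = arctan(5000/5) ≈ 89.94°
pole (s+25): 25 + j5000 → |·| = √(25²+5000²) = √25000625 ≈ 5000.1, ∠ = arctan(5000/25) ≈ 89.71°
pole (s+195): 195 + j5000 → |·| = √(195²+5000²) = √25038025 ≈ 5003.8, ∠ = arctan(5000/195) ≈ 87.77°
|T| = 2 · 2.5124e+07 / 1.251e+11 ≈ 0.00040166
Gain = 20 log₁₀(0.00040166) ≈ -67.92 dB
∠T = 174.28° − 267.42° = -93.14°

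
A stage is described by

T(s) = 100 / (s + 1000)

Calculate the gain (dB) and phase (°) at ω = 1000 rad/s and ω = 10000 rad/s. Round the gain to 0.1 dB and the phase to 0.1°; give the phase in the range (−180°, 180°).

ω = 1000: -23.0 dB, -45.0°; ω = 10000: -40.0 dB, -84.3°

At s = jω = j1000:
pole (s+1000): 1000 + j1000 → |·| = √(1000²+1000²) = √2000000 ≈ 1414.2, ∠ = arctan(1000/1000) ≈ 45.00°
|T| = 100 / 1414.2 ≈ 0.070711
Gain = 20 log₁₀(0.070711) ≈ -23.01 dB
∠T = 0.00° − 45.00° = -45.00°

At s = jω = j10000:
pole (s+1000): 1000 + j10000 → |·| = √(1000²+10000²) = √101000000 ≈ 10050, ∠ = arctan(10000/1000) ≈ 84.29°
|T| = 100 / 10050 ≈ 0.0099502
Gain = 20 log₁₀(0.0099502) ≈ -40.04 dB
∠T = 0.00° − 84.29° = -84.29°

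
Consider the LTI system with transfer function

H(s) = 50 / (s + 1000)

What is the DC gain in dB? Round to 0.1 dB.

-26.0 dB

H(0) = 50 / 1000 = 0.05
20 log₁₀(0.05) ≈ -26.02 dB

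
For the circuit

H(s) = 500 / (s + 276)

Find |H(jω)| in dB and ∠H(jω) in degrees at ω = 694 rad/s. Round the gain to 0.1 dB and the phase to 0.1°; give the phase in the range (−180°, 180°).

-3.5 dB, -68.3°

Substitute s = j694:
Numerator: 500 = 500 + j0
Denominator: (j694) + 276 = 276 + j694
|N| = √(500² + 0²) ≈ 500, ∠N ≈ 0.00°
|D| = √(276² + 694²) ≈ 746.87, ∠D ≈ 68.31°
|H| = 500 / 746.87 ≈ 0.66946
Gain = 20 log₁₀(0.66946) ≈ -3.49 dB
∠H = 0.00° − 68.31° = -68.31°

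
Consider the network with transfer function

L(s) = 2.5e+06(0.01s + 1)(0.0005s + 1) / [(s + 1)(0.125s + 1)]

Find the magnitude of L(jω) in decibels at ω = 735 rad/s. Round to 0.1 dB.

At ω = 735 rad/s:
zero (1 + j735·0.01) = 1 + j7.35 → |·| ≈ 7.4177, ∠ ≈ 82.25°
zero (1 + j735·0.0005) = 1 + j0.3675 → |·| ≈ 1.0654, ∠ ≈ 20.18°
pole (1 + j735·1) = 1 + j735 → |·| ≈ 735, ∠ ≈ 89.92°
pole (1 + j735·0.125) = 1 + j91.875 → |·| ≈ 91.88, ∠ ≈ 89.38°
|L| = 2.5e+06 · 7.4177 · 1.0654 / (735 · 91.88) ≈ 292.56
Gain = 20 log₁₀(292.56) ≈ 49.32 dB

49.3 dB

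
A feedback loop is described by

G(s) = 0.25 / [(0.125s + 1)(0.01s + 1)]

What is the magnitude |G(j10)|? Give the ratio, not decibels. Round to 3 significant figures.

0.155

At ω = 10 rad/s:
pole (1 + j10·0.125) = 1 + j1.25 → |·| ≈ 1.6008, ∠ ≈ 51.34°
pole (1 + j10·0.01) = 1 + j0.1 → |·| ≈ 1.005, ∠ ≈ 5.71°
|G| = 0.25 · 1 / (1.6008 · 1.005) ≈ 0.15539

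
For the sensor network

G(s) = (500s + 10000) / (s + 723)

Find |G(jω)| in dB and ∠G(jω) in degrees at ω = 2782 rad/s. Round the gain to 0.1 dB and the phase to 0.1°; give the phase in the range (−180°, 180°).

53.7 dB, 14.2°

Substitute s = j2782:
Numerator: 500(j2782) + 10000 = 10000 + j1391000
Denominator: (j2782) + 723 = 723 + j2782
|N| = √(10000² + 1391000²) ≈ 1.391e+06, ∠N ≈ 89.59°
|D| = √(723² + 2782²) ≈ 2874.4, ∠D ≈ 75.43°
|G| = 1.391e+06 / 2874.4 ≈ 483.93
Gain = 20 log₁₀(483.93) ≈ 53.70 dB
∠G = 89.59° − 75.43° = 14.16°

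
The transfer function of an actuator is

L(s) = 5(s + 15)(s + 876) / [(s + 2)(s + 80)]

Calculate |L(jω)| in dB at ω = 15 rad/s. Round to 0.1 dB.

At s = jω = j15:
zero (s+15): 15 + j15 → |·| = √(15²+15²) = √450 ≈ 21.213, ∠ = arctan(15/15) ≈ 45.00°
zero (s+876): 876 + j15 → |·| = √(876²+15²) = √767601 ≈ 876.13, ∠ = arctan(15/876) ≈ 0.98°
pole (s+2): 2 + j15 → |·| = √(2²+15²) = √229 ≈ 15.133, ∠ = arctan(15/2) ≈ 82.41°
pole (s+80): 80 + j15 → |·| = √(80²+15²) = √6625 ≈ 81.394, ∠ = arctan(15/80) ≈ 10.62°
|L| = 5 · 18585 / 1231.7 ≈ 75.445
Gain = 20 log₁₀(75.445) ≈ 37.55 dB

37.6 dB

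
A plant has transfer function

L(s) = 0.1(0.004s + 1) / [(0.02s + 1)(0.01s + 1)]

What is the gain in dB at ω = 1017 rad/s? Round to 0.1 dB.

-53.9 dB

At ω = 1017 rad/s:
zero (1 + j1017·0.004) = 1 + j4.068 → |·| ≈ 4.1891, ∠ ≈ 76.19°
pole (1 + j1017·0.02) = 1 + j20.34 → |·| ≈ 20.365, ∠ ≈ 87.19°
pole (1 + j1017·0.01) = 1 + j10.17 → |·| ≈ 10.219, ∠ ≈ 84.38°
|L| = 0.1 · 4.1891 / (20.365 · 10.219) ≈ 0.0020129
Gain = 20 log₁₀(0.0020129) ≈ -53.92 dB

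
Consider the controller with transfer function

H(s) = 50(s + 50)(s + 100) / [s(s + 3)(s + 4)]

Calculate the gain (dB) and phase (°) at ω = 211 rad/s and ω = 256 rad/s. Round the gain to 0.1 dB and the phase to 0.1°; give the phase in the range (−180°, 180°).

At s = jω = j211:
zero (s+50): 50 + j211 → |·| = √(50²+211²) = √47021 ≈ 216.84, ∠ = arctan(211/50) ≈ 76.67°
zero (s+100): 100 + j211 → |·| = √(100²+211²) = √54521 ≈ 233.5, ∠ = arctan(211/100) ≈ 64.64°
pole (s+3): 3 + j211 → |·| = √(3²+211²) = √44530 ≈ 211.02, ∠ = arctan(211/3) ≈ 89.19°
pole (s+4): 4 + j211 → |·| = √(4²+211²) = √44537 ≈ 211.04, ∠ = arctan(211/4) ≈ 88.91°
pole at origin: |s| = 211, ∠ = 90.00° (in denominator)
|H| = 50 · 50632 / 9.3966e+06 ≈ 0.26942
Gain = 20 log₁₀(0.26942) ≈ -11.39 dB
∠H = 141.31° − 268.10° = -126.79°

At s = jω = j256:
zero (s+50): 50 + j256 → |·| = √(50²+256²) = √68036 ≈ 260.84, ∠ = arctan(256/50) ≈ 78.95°
zero (s+100): 100 + j256 → |·| = √(100²+256²) = √75536 ≈ 274.84, ∠ = arctan(256/100) ≈ 68.66°
pole (s+3): 3 + j256 → |·| = √(3²+256²) = √65545 ≈ 256.02, ∠ = arctan(256/3) ≈ 89.33°
pole (s+4): 4 + j256 → |·| = √(4²+256²) = √65552 ≈ 256.03, ∠ = arctan(256/4) ≈ 89.10°
pole at origin: |s| = 256, ∠ = 90.00° (in denominator)
|H| = 50 · 71689 / 1.678e+07 ≈ 0.21361
Gain = 20 log₁₀(0.21361) ≈ -13.41 dB
∠H = 147.61° − 268.43° = -120.82°

ω = 211: -11.4 dB, -126.8°; ω = 256: -13.4 dB, -120.8°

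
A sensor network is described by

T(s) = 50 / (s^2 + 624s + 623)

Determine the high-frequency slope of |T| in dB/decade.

Each pole contributes −20 dB/decade at high frequency; each zero contributes +20 dB/decade.
Net: 0 zero(s) − 2 pole(s) → -40 dB/decade.

-40 dB/decade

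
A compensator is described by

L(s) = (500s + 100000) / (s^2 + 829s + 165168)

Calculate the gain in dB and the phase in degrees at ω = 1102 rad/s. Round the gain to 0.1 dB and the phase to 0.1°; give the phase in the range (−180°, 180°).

-7.9 dB, -59.2°

Substitute s = j1102:
Numerator: 500(j1102) + 100000 = 100000 + j551000
Denominator: (j1102)^2 + 829(j1102) + 165168 = -1049236 + j913558
|N| = √(100000² + 551000²) ≈ 5.6e+05, ∠N ≈ 79.71°
|D| = √(1049236² + 913558²) ≈ 1.3912e+06, ∠D ≈ 138.95°
|L| = 5.6e+05 / 1.3912e+06 ≈ 0.40253
Gain = 20 log₁₀(0.40253) ≈ -7.90 dB
∠L = 79.71° − 138.95° = -59.24°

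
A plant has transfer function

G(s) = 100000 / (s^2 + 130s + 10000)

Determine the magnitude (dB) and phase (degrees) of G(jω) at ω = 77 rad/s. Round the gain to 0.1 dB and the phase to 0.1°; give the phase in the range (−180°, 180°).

At s = jω = j77:
quadratic: (j77)² + 130·j77 + 10000 = 4071 + j10010 → |·| ≈ 10806, ∠ ≈ 67.87°
|G| = 100000 / 10806 ≈ 9.2541
Gain = 20 log₁₀(9.2541) ≈ 19.33 dB
∠G = 0.00° − 67.87° = -67.87°

19.3 dB, -67.9°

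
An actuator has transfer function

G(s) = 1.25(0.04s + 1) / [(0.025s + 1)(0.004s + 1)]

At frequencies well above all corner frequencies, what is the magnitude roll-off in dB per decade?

-20 dB/decade

Each pole contributes −20 dB/decade at high frequency; each zero contributes +20 dB/decade.
Net: 1 zero(s) − 2 pole(s) → -20 dB/decade.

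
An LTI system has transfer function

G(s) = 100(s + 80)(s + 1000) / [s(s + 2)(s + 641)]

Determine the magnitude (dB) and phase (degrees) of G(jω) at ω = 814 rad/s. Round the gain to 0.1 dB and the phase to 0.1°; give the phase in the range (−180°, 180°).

At s = jω = j814:
zero (s+80): 80 + j814 → |·| = √(80²+814²) = √668996 ≈ 817.92, ∠ = arctan(814/80) ≈ 84.39°
zero (s+1000): 1000 + j814 → |·| = √(1000²+814²) = √1662596 ≈ 1289.4, ∠ = arctan(814/1000) ≈ 39.15°
pole (s+2): 2 + j814 → |·| = √(2²+814²) = √662600 ≈ 814, ∠ = arctan(814/2) ≈ 89.86°
pole (s+641): 641 + j814 → |·| = √(641²+814²) = √1073477 ≈ 1036.1, ∠ = arctan(814/641) ≈ 51.78°
pole at origin: |s| = 814, ∠ = 90.00° (in denominator)
|G| = 100 · 1.0546e+06 / 6.8652e+08 ≈ 0.15362
Gain = 20 log₁₀(0.15362) ≈ -16.27 dB
∠G = 123.54° − 231.64° = -108.10°

-16.3 dB, -108.1°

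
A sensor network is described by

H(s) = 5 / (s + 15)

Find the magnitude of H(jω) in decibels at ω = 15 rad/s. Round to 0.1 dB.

-12.6 dB

At s = jω = j15:
pole (s+15): 15 + j15 → |·| = √(15²+15²) = √450 ≈ 21.213, ∠ = arctan(15/15) ≈ 45.00°
|H| = 5 / 21.213 ≈ 0.2357
Gain = 20 log₁₀(0.2357) ≈ -12.55 dB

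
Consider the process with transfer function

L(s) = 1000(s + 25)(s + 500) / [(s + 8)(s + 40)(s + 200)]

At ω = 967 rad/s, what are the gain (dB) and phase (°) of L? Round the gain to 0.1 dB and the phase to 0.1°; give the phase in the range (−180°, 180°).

1.1 dB, -104.3°

At s = jω = j967:
zero (s+25): 25 + j967 → |·| = √(25²+967²) = √935714 ≈ 967.32, ∠ = arctan(967/25) ≈ 88.52°
zero (s+500): 500 + j967 → |·| = √(500²+967²) = √1185089 ≈ 1088.6, ∠ = arctan(967/500) ≈ 62.66°
pole (s+8): 8 + j967 → |·| = √(8²+967²) = √935153 ≈ 967.03, ∠ = arctan(967/8) ≈ 89.53°
pole (s+40): 40 + j967 → |·| = √(40²+967²) = √936689 ≈ 967.83, ∠ = arctan(967/40) ≈ 87.63°
pole (s+200): 200 + j967 → |·| = √(200²+967²) = √975089 ≈ 987.47, ∠ = arctan(967/200) ≈ 78.31°
|L| = 1000 · 1.053e+06 / 9.2419e+08 ≈ 1.1394
Gain = 20 log₁₀(1.1394) ≈ 1.13 dB
∠L = 151.18° − 255.47° = -104.29°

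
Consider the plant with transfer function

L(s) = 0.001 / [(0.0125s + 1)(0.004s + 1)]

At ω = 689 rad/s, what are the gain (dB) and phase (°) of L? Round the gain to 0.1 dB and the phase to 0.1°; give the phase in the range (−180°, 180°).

At ω = 689 rad/s:
pole (1 + j689·0.0125) = 1 + j8.6125 → |·| ≈ 8.6704, ∠ ≈ 83.38°
pole (1 + j689·0.004) = 1 + j2.756 → |·| ≈ 2.9318, ∠ ≈ 70.06°
|L| = 0.001 · 1 / (8.6704 · 2.9318) ≈ 3.9339e-05
Gain = 20 log₁₀(3.9339e-05) ≈ -88.10 dB
∠L = (0°) − (83.38° + 70.06°) = -153.44°

-88.1 dB, -153.4°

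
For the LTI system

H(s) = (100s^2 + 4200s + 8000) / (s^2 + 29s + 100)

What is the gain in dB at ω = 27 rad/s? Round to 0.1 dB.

Substitute s = j27:
Numerator: 100(j27)^2 + 4200(j27) + 8000 = -64900 + j113400
Denominator: (j27)^2 + 29(j27) + 100 = -629 + j783
|N| = √(64900² + 113400²) ≈ 1.3066e+05, ∠N ≈ 119.78°
|D| = √(629² + 783²) ≈ 1004.4, ∠D ≈ 128.78°
|H| = 1.3066e+05 / 1004.4 ≈ 130.09
Gain = 20 log₁₀(130.09) ≈ 42.28 dB

42.3 dB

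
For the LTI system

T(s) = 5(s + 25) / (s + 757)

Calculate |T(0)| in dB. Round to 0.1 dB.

T(0) = 5·25 / (757) ≈ 0.16513
20 log₁₀(0.16513) ≈ -15.64 dB

-15.6 dB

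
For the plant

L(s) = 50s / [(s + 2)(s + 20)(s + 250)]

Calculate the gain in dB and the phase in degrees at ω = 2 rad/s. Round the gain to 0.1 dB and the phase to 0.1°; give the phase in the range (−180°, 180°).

-43.1 dB, 38.8°

At s = jω = j2:
zero at origin: s = j2 → |·| = 2, ∠ = 90.00°
pole (s+2): 2 + j2 → |·| = √(2²+2²) = √8 ≈ 2.8284, ∠ = arctan(2/2) ≈ 45.00°
pole (s+20): 20 + j2 → |·| = √(20²+2²) = √404 ≈ 20.1, ∠ = arctan(2/20) ≈ 5.71°
pole (s+250): 250 + j2 → |·| = √(250²+2²) = √62504 ≈ 250.01, ∠ = arctan(2/250) ≈ 0.46°
|L| = 50 · 2 / 14213 ≈ 0.0070358
Gain = 20 log₁₀(0.0070358) ≈ -43.05 dB
∠L = 90.00° − 51.17° = 38.83°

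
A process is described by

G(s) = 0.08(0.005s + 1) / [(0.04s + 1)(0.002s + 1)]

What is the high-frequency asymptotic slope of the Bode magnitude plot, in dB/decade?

-20 dB/decade

Each pole contributes −20 dB/decade at high frequency; each zero contributes +20 dB/decade.
Net: 1 zero(s) − 2 pole(s) → -20 dB/decade.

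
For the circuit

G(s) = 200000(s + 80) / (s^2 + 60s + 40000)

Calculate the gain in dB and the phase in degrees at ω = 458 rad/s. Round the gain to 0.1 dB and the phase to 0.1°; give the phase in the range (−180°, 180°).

At s = jω = j458:
zero (s+80): 80 + j458 → |·| = √(80²+458²) = √216164 ≈ 464.93, ∠ = arctan(458/80) ≈ 80.09°
quadratic: (j458)² + 60·j458 + 40000 = -169764 + j27480 → |·| ≈ 1.7197e+05, ∠ ≈ 170.81°
|G| = 200000 · 464.93 / 1.7197e+05 ≈ 540.71
Gain = 20 log₁₀(540.71) ≈ 54.66 dB
∠G = 80.09° − 170.81° = -90.72°

54.7 dB, -90.7°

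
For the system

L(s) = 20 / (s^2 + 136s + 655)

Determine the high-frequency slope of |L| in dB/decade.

Each pole contributes −20 dB/decade at high frequency; each zero contributes +20 dB/decade.
Net: 0 zero(s) − 2 pole(s) → -40 dB/decade.

-40 dB/decade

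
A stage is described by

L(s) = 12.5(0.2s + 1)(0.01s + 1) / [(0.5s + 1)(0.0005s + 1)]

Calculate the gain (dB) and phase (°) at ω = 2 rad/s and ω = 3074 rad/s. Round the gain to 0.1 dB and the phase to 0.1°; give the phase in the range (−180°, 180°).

At ω = 2 rad/s:
zero (1 + j2·0.2) = 1 + j0.4 → |·| ≈ 1.077, ∠ ≈ 21.80°
zero (1 + j2·0.01) = 1 + j0.02 → |·| ≈ 1.0002, ∠ ≈ 1.15°
pole (1 + j2·0.5) = 1 + j1 → |·| ≈ 1.4142, ∠ ≈ 45.00°
pole (1 + j2·0.0005) = 1 + j0.001 → |·| ≈ 1, ∠ ≈ 0.06°
|L| = 12.5 · 1.077 · 1.0002 / (1.4142 · 1) ≈ 9.5214
Gain = 20 log₁₀(9.5214) ≈ 19.57 dB
∠L = (21.80° + 1.15°) − (45.00° + 0.06°) = -22.11°

At ω = 3074 rad/s:
zero (1 + j3074·0.2) = 1 + j614.8 → |·| ≈ 614.8, ∠ ≈ 89.91°
zero (1 + j3074·0.01) = 1 + j30.74 → |·| ≈ 30.756, ∠ ≈ 88.14°
pole (1 + j3074·0.5) = 1 + j1537 → |·| ≈ 1537, ∠ ≈ 89.96°
pole (1 + j3074·0.0005) = 1 + j1.537 → |·| ≈ 1.8337, ∠ ≈ 56.95°
|L| = 12.5 · 614.8 · 30.756 / (1537 · 1.8337) ≈ 83.863
Gain = 20 log₁₀(83.863) ≈ 38.47 dB
∠L = (89.91° + 88.14°) − (89.96° + 56.95°) = 31.14°

ω = 2: 19.6 dB, -22.1°; ω = 3074: 38.5 dB, 31.1°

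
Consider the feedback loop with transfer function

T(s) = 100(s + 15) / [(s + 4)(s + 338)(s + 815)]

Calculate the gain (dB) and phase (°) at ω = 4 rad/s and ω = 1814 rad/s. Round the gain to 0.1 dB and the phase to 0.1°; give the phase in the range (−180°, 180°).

ω = 4: -60.0 dB, -31.0°; ω = 1814: -91.3 dB, -145.6°

At s = jω = j4:
zero (s+15): 15 + j4 → |·| = √(15²+4²) = √241 ≈ 15.524, ∠ = arctan(4/15) ≈ 14.93°
pole (s+4): 4 + j4 → |·| = √(4²+4²) = √32 ≈ 5.6569, ∠ = arctan(4/4) ≈ 45.00°
pole (s+338): 338 + j4 → |·| = √(338²+4²) = √114260 ≈ 338.02, ∠ = arctan(4/338) ≈ 0.68°
pole (s+815): 815 + j4 → |·| = √(815²+4²) = √664241 ≈ 815.01, ∠ = arctan(4/815) ≈ 0.28°
|T| = 100 · 15.524 / 1.5584e+06 ≈ 0.00099615
Gain = 20 log₁₀(0.00099615) ≈ -60.03 dB
∠T = 14.93° − 45.96° = -31.03°

At s = jω = j1814:
zero (s+15): 15 + j1814 → |·| = √(15²+1814²) = √3290821 ≈ 1814.1, ∠ = arctan(1814/15) ≈ 89.53°
pole (s+4): 4 + j1814 → |·| = √(4²+1814²) = √3290612 ≈ 1814, ∠ = arctan(1814/4) ≈ 89.87°
pole (s+338): 338 + j1814 → |·| = √(338²+1814²) = √3404840 ≈ 1845.2, ∠ = arctan(1814/338) ≈ 79.45°
pole (s+815): 815 + j1814 → |·| = √(815²+1814²) = √3954821 ≈ 1988.7, ∠ = arctan(1814/815) ≈ 65.81°
|T| = 100 · 1814.1 / 6.6566e+09 ≈ 2.7253e-05
Gain = 20 log₁₀(2.7253e-05) ≈ -91.29 dB
∠T = 89.53° − 235.13° = -145.60°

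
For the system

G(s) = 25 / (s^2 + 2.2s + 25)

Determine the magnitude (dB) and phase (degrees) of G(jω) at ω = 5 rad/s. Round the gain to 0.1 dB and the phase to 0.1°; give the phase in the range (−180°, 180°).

At s = jω = j5:
quadratic: (j5)² + 2.2·j5 + 25 = 0 + j11 → |·| ≈ 11, ∠ ≈ 90.00°
|G| = 25 / 11 ≈ 2.2727
Gain = 20 log₁₀(2.2727) ≈ 7.13 dB
∠G = 0.00° − 90.00° = -90.00°

7.1 dB, -90.0°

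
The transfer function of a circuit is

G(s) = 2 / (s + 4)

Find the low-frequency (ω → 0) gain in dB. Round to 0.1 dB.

G(0) = 2 / (4) = 0.5
20 log₁₀(0.5) ≈ -6.02 dB

-6.0 dB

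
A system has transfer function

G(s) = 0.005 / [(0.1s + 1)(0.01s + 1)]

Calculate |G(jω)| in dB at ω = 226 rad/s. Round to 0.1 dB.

-81.0 dB

At ω = 226 rad/s:
pole (1 + j226·0.1) = 1 + j22.6 → |·| ≈ 22.622, ∠ ≈ 87.47°
pole (1 + j226·0.01) = 1 + j2.26 → |·| ≈ 2.4714, ∠ ≈ 66.13°
|G| = 0.005 · 1 / (22.622 · 2.4714) ≈ 8.9433e-05
Gain = 20 log₁₀(8.9433e-05) ≈ -80.97 dB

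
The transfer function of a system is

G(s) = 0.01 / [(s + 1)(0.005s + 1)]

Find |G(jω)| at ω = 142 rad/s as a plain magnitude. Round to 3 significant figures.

At ω = 142 rad/s:
pole (1 + j142·1) = 1 + j142 → |·| ≈ 142, ∠ ≈ 89.60°
pole (1 + j142·0.005) = 1 + j0.71 → |·| ≈ 1.2264, ∠ ≈ 35.37°
|G| = 0.01 · 1 / (142 · 1.2264) ≈ 5.7422e-05

5.74e-05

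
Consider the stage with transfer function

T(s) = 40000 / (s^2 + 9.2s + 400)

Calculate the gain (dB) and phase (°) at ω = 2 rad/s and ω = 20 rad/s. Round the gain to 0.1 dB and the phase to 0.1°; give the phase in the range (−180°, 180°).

At s = jω = j2:
quadratic: (j2)² + 9.2·j2 + 400 = 396 + j18.4 → |·| ≈ 396.43, ∠ ≈ 2.66°
|T| = 40000 / 396.43 ≈ 100.9
Gain = 20 log₁₀(100.9) ≈ 40.08 dB
∠T = 0.00° − 2.66° = -2.66°

At s = jω = j20:
quadratic: (j20)² + 9.2·j20 + 400 = 0 + j184 → |·| ≈ 184, ∠ ≈ 90.00°
|T| = 40000 / 184 ≈ 217.39
Gain = 20 log₁₀(217.39) ≈ 46.74 dB
∠T = 0.00° − 90.00° = -90.00°

ω = 2: 40.1 dB, -2.7°; ω = 20: 46.7 dB, -90.0°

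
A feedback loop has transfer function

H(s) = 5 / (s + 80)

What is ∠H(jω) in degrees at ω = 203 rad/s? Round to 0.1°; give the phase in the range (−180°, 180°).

Substitute s = j203:
Numerator: 5 = 5 + j0
Denominator: (j203) + 80 = 80 + j203
|N| = √(5² + 0²) ≈ 5, ∠N ≈ 0.00°
|D| = √(80² + 203²) ≈ 218.19, ∠D ≈ 68.49°
∠H = 0.00° − 68.49° = -68.49°

-68.5°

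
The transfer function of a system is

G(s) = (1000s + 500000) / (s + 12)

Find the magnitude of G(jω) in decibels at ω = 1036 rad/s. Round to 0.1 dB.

Substitute s = j1036:
Numerator: 1000(j1036) + 500000 = 500000 + j1036000
Denominator: (j1036) + 12 = 12 + j1036
|N| = √(500000² + 1036000²) ≈ 1.1503e+06, ∠N ≈ 64.24°
|D| = √(12² + 1036²) ≈ 1036.1, ∠D ≈ 89.34°
|G| = 1.1503e+06 / 1036.1 ≈ 1110.2
Gain = 20 log₁₀(1110.2) ≈ 60.91 dB

60.9 dB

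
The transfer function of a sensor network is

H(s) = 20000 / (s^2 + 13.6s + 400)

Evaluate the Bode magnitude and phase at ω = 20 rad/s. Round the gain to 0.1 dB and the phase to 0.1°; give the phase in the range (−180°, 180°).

At s = jω = j20:
quadratic: (j20)² + 13.6·j20 + 400 = 0 + j272 → |·| ≈ 272, ∠ ≈ 90.00°
|H| = 20000 / 272 ≈ 73.529
Gain = 20 log₁₀(73.529) ≈ 37.33 dB
∠H = 0.00° − 90.00° = -90.00°

37.3 dB, -90.0°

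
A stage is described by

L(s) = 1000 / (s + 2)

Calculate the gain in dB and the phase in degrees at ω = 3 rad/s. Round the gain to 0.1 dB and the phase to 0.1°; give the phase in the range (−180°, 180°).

48.9 dB, -56.3°

At s = jω = j3:
pole (s+2): 2 + j3 → |·| = √(2²+3²) = √13 ≈ 3.6056, ∠ = arctan(3/2) ≈ 56.31°
|L| = 1000 / 3.6056 ≈ 277.35
Gain = 20 log₁₀(277.35) ≈ 48.86 dB
∠L = 0.00° − 56.31° = -56.31°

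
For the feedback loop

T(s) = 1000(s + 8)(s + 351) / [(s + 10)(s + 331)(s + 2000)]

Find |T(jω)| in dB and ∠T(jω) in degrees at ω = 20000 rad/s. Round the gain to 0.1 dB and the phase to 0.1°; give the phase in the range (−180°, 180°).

At s = jω = j20000:
zero (s+8): 8 + j20000 → |·| = √(8²+20000²) = √400000064 ≈ 20000, ∠ = arctan(20000/8) ≈ 89.98°
zero (s+351): 351 + j20000 → |·| = √(351²+20000²) = √400123201 ≈ 20003, ∠ = arctan(20000/351) ≈ 88.99°
pole (s+10): 10 + j20000 → |·| = √(10²+20000²) = √400000100 ≈ 20000, ∠ = arctan(20000/10) ≈ 89.97°
pole (s+331): 331 + j20000 → |·| = √(331²+20000²) = √400109561 ≈ 20003, ∠ = arctan(20000/331) ≈ 89.05°
pole (s+2000): 2000 + j20000 → |·| = √(2000²+20000²) = √404000000 ≈ 20100, ∠ = arctan(20000/2000) ≈ 84.29°
|T| = 1000 · 4.0006e+08 / 8.0412e+12 ≈ 0.049751
Gain = 20 log₁₀(0.049751) ≈ -26.06 dB
∠T = 178.97° − 263.31° = -84.34°

-26.1 dB, -84.3°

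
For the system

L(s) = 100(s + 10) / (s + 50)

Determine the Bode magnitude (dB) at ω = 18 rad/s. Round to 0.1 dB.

At s = jω = j18:
zero (s+10): 10 + j18 → |·| = √(10²+18²) = √424 ≈ 20.591, ∠ = arctan(18/10) ≈ 60.95°
pole (s+50): 50 + j18 → |·| = √(50²+18²) = √2824 ≈ 53.141, ∠ = arctan(18/50) ≈ 19.80°
|L| = 100 · 20.591 / 53.141 ≈ 38.748
Gain = 20 log₁₀(38.748) ≈ 31.76 dB

31.8 dB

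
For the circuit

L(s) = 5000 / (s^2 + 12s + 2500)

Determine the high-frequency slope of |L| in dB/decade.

Each pole contributes −20 dB/decade at high frequency; each zero contributes +20 dB/decade.
Net: 0 zero(s) − 2 pole(s) → -40 dB/decade.

-40 dB/decade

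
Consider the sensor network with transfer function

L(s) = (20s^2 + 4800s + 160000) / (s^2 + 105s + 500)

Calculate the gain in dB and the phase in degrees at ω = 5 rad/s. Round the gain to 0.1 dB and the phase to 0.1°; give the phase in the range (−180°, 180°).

Substitute s = j5:
Numerator: 20(j5)^2 + 4800(j5) + 160000 = 159500 + j24000
Denominator: (j5)^2 + 105(j5) + 500 = 475 + j525
|N| = √(159500² + 24000²) ≈ 1.613e+05, ∠N ≈ 8.56°
|D| = √(475² + 525²) ≈ 707.99, ∠D ≈ 47.86°
|L| = 1.613e+05 / 707.99 ≈ 227.83
Gain = 20 log₁₀(227.83) ≈ 47.15 dB
∠L = 8.56° − 47.86° = -39.30°

47.2 dB, -39.3°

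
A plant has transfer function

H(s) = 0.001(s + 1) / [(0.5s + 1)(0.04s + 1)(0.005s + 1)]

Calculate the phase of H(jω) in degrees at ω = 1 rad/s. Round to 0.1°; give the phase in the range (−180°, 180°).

At ω = 1 rad/s:
zero (1 + j1·1) = 1 + j1 → |·| ≈ 1.4142, ∠ ≈ 45.00°
pole (1 + j1·0.5) = 1 + j0.5 → |·| ≈ 1.118, ∠ ≈ 26.57°
pole (1 + j1·0.04) = 1 + j0.04 → |·| ≈ 1.0008, ∠ ≈ 2.29°
pole (1 + j1·0.005) = 1 + j0.005 → |·| ≈ 1, ∠ ≈ 0.29°
∠H = (45.00°) − (26.57° + 2.29° + 0.29°) = 15.85°

15.9°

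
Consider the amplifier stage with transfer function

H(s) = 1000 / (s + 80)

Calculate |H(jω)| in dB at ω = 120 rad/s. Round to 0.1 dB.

16.8 dB

At s = jω = j120:
pole (s+80): 80 + j120 → |·| = √(80²+120²) = √20800 ≈ 144.22, ∠ = arctan(120/80) ≈ 56.31°
|H| = 1000 / 144.22 ≈ 6.9339
Gain = 20 log₁₀(6.9339) ≈ 16.82 dB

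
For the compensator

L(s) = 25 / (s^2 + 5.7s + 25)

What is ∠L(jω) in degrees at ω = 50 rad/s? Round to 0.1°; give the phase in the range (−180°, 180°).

-173.4°

At s = jω = j50:
quadratic: (j50)² + 5.7·j50 + 25 = -2475 + j285 → |·| ≈ 2491.4, ∠ ≈ 173.43°
∠L = 0.00° − 173.43° = -173.43°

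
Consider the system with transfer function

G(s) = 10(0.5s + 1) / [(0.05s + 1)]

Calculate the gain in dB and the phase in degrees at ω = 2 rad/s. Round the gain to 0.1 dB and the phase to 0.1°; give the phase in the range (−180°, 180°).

At ω = 2 rad/s:
zero (1 + j2·0.5) = 1 + j1 → |·| ≈ 1.4142, ∠ ≈ 45.00°
pole (1 + j2·0.05) = 1 + j0.1 → |·| ≈ 1.005, ∠ ≈ 5.71°
|G| = 10 · 1.4142 / (1.005) ≈ 14.072
Gain = 20 log₁₀(14.072) ≈ 22.97 dB
∠G = (45.00°) − (5.71°) = 39.29°

23.0 dB, 39.3°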